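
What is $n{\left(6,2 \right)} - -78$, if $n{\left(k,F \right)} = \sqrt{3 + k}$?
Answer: $81$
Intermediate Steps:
$n{\left(6,2 \right)} - -78 = \sqrt{3 + 6} - -78 = \sqrt{9} + 78 = 3 + 78 = 81$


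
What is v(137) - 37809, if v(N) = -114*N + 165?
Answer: -53262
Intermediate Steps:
v(N) = 165 - 114*N
v(137) - 37809 = (165 - 114*137) - 37809 = (165 - 15618) - 37809 = -15453 - 37809 = -53262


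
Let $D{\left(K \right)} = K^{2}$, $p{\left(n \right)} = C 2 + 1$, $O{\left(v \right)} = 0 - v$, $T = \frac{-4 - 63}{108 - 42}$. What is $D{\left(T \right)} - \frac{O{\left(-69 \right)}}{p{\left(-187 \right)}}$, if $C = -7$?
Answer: $\frac{358921}{56628} \approx 6.3382$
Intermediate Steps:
$T = - \frac{67}{66} \approx -1.0152$
$O{\left(v \right)} = - v$
$p{\left(n \right)} = -13$ ($p{\left(n \right)} = \left(-7\right) 2 + 1 = -14 + 1 = -13$)
$D{\left(T \right)} - \frac{O{\left(-69 \right)}}{p{\left(-187 \right)}} = \left(- \frac{67}{66}\right)^{2} - \frac{\left(-1\right) \left(-69\right)}{-13} = \frac{4489}{4356} - 69 \left(- \frac{1}{13}\right) = \frac{4489}{4356} - - \frac{69}{13} = \frac{4489}{4356} + \frac{69}{13} = \frac{358921}{56628}$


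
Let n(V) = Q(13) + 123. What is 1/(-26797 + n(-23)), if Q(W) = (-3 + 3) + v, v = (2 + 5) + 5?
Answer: -1/26662 ≈ -3.7507e-5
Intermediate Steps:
v = 12 (v = 7 + 5 = 12)
Q(W) = 12 (Q(W) = (-3 + 3) + 12 = 0 + 12 = 12)
n(V) = 135 (n(V) = 12 + 123 = 135)
1/(-26797 + n(-23)) = 1/(-26797 + 135) = 1/(-26662) = -1/26662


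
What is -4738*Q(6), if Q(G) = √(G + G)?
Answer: -9476*√3 ≈ -16413.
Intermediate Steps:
Q(G) = √2*√G (Q(G) = √(2*G) = √2*√G)
-4738*Q(6) = -4738*√2*√6 = -9476*√3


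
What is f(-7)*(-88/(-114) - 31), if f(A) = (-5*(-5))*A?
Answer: 301525/57 ≈ 5289.9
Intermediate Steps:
f(A) = 25*A
f(-7)*(-88/(-114) - 31) = (25*(-7))*(-88/(-114) - 31) = -175*(-88*(-1/114) - 31) = -175*(44/57 - 31) = -175*(-1723/57) = 301525/57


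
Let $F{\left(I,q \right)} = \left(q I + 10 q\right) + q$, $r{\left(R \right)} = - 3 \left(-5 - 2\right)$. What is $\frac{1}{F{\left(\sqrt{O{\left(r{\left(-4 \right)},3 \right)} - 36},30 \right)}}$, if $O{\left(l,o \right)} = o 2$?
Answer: $\frac{11}{4530} - \frac{i \sqrt{30}}{4530} \approx 0.0024283 - 0.0012091 i$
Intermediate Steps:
$r{\left(R \right)} = 21$ ($r{\left(R \right)} = - 3 \left(-5 - 2\right) = \left(-3\right) \left(-7\right) = 21$)
$O{\left(l,o \right)} = 2 o$
$F{\left(I,q \right)} = 11 q + I q$ ($F{\left(I,q \right)} = \left(I q + 10 q\right) + q = \left(10 q + I q\right) + q = 11 q + I q$)
$\frac{1}{F{\left(\sqrt{O{\left(r{\left(-4 \right)},3 \right)} - 36},30 \right)}} = \frac{1}{30 \left(11 + \sqrt{2 \cdot 3 - 36}\right)} = \frac{1}{30 \left(11 + \sqrt{6 - 36}\right)} = \frac{1}{30 \left(11 + \sqrt{-30}\right)} = \frac{1}{30 \left(11 + i \sqrt{30}\right)} = \frac{1}{330 + 30 i \sqrt{30}}$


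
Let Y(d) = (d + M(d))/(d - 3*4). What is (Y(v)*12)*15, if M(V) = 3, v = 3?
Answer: -120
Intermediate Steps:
Y(d) = (3 + d)/(-12 + d) (Y(d) = (d + 3)/(d - 3*4) = (3 + d)/(d - 12) = (3 + d)/(-12 + d))
(Y(v)*12)*15 = (((3 + 3)/(-12 + 3))*12)*15 = ((6/(-9))*12)*15 = (-⅑*6*12)*15 = -⅔*12*15 = -8*15 = -120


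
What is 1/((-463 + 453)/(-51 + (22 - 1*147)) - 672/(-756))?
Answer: 792/749 ≈ 1.0574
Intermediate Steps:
1/((-463 + 453)/(-51 + (22 - 1*147)) - 672/(-756)) = 1/(-10/(-51 + (22 - 147)) - 672*(-1/756)) = 1/(-10/(-51 - 125) + 8/9) = 1/(-10/(-176) + 8/9) = 1/(-10*(-1/176) + 8/9) = 1/(5/88 + 8/9) = 1/(749/792) = 792/749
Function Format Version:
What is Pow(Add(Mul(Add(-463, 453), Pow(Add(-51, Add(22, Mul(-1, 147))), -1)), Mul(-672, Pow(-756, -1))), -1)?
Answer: Rational(792, 749) ≈ 1.0574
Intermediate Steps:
Pow(Add(Mul(Add(-463, 453), Pow(Add(-51, Add(22, Mul(-1, 147))), -1)), Mul(-672, Pow(-756, -1))), -1) = Pow(Add(Mul(-10, Pow(Add(-51, Add(22, -147)), -1)), Mul(-672, Rational(-1, 756))), -1) = Pow(Add(Mul(-10, Pow(Add(-51, -125), -1)), Rational(8, 9)), -1) = Pow(Add(Mul(-10, Pow(-176, -1)), Rational(8, 9)), -1) = Pow(Add(Mul(-10, Rational(-1, 176)), Rational(8, 9)), -1) = Pow(Add(Rational(5, 88), Rational(8, 9)), -1) = Pow(Rational(749, 792), -1) = Rational(792, 749)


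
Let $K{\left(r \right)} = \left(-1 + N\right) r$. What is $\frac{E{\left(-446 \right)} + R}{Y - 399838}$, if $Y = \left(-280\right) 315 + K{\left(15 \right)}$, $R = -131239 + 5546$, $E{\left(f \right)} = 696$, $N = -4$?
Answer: $\frac{124997}{488113} \approx 0.25608$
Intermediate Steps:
$K{\left(r \right)} = - 5 r$ ($K{\left(r \right)} = \left(-1 - 4\right) r = - 5 r$)
$R = -125693$
$Y = -88275$ ($Y = \left(-280\right) 315 - 75 = -88200 - 75 = -88275$)
$\frac{E{\left(-446 \right)} + R}{Y - 399838} = \frac{696 - 125693}{-88275 - 399838} = - \frac{124997}{-488113} = \left(-124997\right) \left(- \frac{1}{488113}\right) = \frac{124997}{488113}$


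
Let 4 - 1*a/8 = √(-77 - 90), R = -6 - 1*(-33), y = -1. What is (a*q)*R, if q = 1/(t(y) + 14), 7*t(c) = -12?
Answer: 3024/43 - 756*I*√167/43 ≈ 70.326 - 227.2*I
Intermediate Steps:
t(c) = -12/7 (t(c) = (⅐)*(-12) = -12/7)
R = 27 (R = -6 + 33 = 27)
a = 32 - 8*I*√167 (a = 32 - 8*√(-77 - 90) = 32 - 8*I*√167 ≈ 32.0 - 103.38*I)
q = 7/86 (q = 1/(-12/7 + 14) = 1/(86/7) = 7/86 ≈ 0.081395)
(a*q)*R = ((32 - 8*I*√167)*(7/86))*27 = (112/43 - 28*I*√167/43)*27 = 3024/43 - 756*I*√167/43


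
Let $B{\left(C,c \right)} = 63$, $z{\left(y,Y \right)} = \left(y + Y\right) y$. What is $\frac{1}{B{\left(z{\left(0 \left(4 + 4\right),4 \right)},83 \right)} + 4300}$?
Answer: $\frac{1}{4363} \approx 0.0002292$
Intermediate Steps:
$z{\left(y,Y \right)} = y \left(Y + y\right)$ ($z{\left(y,Y \right)} = \left(Y + y\right) y = y \left(Y + y\right)$)
$\frac{1}{B{\left(z{\left(0 \left(4 + 4\right),4 \right)},83 \right)} + 4300} = \frac{1}{63 + 4300} = \frac{1}{4363}$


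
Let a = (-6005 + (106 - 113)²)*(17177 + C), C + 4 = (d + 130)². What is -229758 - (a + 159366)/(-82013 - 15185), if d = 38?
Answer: -11301121625/48599 ≈ -2.3254e+5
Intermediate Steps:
C = 28220 (C = -4 + (38 + 130)² = -4 + 168² = -4 + 28224 = 28220)
a = -270384532 (a = (-6005 + (106 - 113)²)*(17177 + 28220) = (-6005 + (-7)²)*45397 = (-6005 + 49)*45397 = -5956*45397 = -270384532)
-229758 - (a + 159366)/(-82013 - 15185) = -229758 - (-270384532 + 159366)/(-82013 - 15185) = -229758 - (-270225166)/(-97198) = -229758 - (-270225166)*(-1)/97198 = -229758 - 1*135112583/48599 = -229758 - 135112583/48599 = -11301121625/48599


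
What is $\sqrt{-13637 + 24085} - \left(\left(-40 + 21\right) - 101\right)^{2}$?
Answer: $-14400 + 4 \sqrt{653} \approx -14298.0$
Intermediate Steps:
$\sqrt{-13637 + 24085} - \left(\left(-40 + 21\right) - 101\right)^{2} = \sqrt{10448} - \left(-19 - 101\right)^{2} = 4 \sqrt{653} - \left(-120\right)^{2} = 4 \sqrt{653} - 14400 = -14400 + 4 \sqrt{653}$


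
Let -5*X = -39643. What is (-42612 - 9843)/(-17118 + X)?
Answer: 262275/45947 ≈ 5.7082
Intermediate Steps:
X = 39643/5 (X = -⅕*(-39643) = 39643/5 ≈ 7928.6)
(-42612 - 9843)/(-17118 + X) = (-42612 - 9843)/(-17118 + 39643/5) = -52455/(-45947/5) = -52455*(-5/45947) = 262275/45947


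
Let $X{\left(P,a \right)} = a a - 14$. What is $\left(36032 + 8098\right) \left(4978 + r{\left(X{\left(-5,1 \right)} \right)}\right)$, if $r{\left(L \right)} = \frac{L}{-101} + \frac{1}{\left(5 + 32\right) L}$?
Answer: $\frac{10672503788100}{48581} \approx 2.1968 \cdot 10^{8}$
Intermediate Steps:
$X{\left(P,a \right)} = -14 + a^{2}$ ($X{\left(P,a \right)} = a^{2} - 14 = -14 + a^{2}$)
$r{\left(L \right)} = - \frac{L}{101} + \frac{1}{37 L}$ ($r{\left(L \right)} = L \left(- \frac{1}{101}\right) + \frac{1}{37 L} = - \frac{L}{101} + \frac{1}{37 L}$)
$\left(36032 + 8098\right) \left(4978 + r{\left(X{\left(-5,1 \right)} \right)}\right) = \left(36032 + 8098\right) \left(4978 - \left(- \frac{1}{37 \left(-14 + 1^{2}\right)} + \frac{-14 + 1^{2}}{101}\right)\right) = 44130 \left(4978 - \left(- \frac{1}{37 \left(-14 + 1\right)} + \frac{-14 + 1}{101}\right)\right) = 44130 \left(4978 + \left(\left(- \frac{1}{101}\right) \left(-13\right) + \frac{1}{37 \left(-13\right)}\right)\right) = 44130 \left(4978 + \left(\frac{13}{101} + \frac{1}{37} \left(- \frac{1}{13}\right)\right)\right) = 44130 \left(4978 + \left(\frac{13}{101} - \frac{1}{481}\right)\right) = 44130 \left(4978 + \frac{6152}{48581}\right) = 44130 \cdot \frac{241842370}{48581} = \frac{10672503788100}{48581}$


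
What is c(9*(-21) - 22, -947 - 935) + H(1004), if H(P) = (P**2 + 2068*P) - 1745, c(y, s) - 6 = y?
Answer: 3082338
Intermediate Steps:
c(y, s) = 6 + y
H(P) = -1745 + P**2 + 2068*P
c(9*(-21) - 22, -947 - 935) + H(1004) = (6 + (9*(-21) - 22)) + (-1745 + 1004**2 + 2068*1004) = (6 + (-189 - 22)) + (-1745 + 1008016 + 2076272) = (6 - 211) + 3082543 = -205 + 3082543 = 3082338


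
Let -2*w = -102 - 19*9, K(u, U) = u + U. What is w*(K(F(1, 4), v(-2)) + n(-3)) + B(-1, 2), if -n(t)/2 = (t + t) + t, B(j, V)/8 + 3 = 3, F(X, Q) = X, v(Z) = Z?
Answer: 4641/2 ≈ 2320.5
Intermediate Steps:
B(j, V) = 0 (B(j, V) = -24 + 8*3 = -24 + 24 = 0)
K(u, U) = U + u
n(t) = -6*t (n(t) = -2*((t + t) + t) = -2*(2*t + t) = -6*t)
w = 273/2 (w = -(-102 - 19*9)/2 = -(-102 - 1*171)/2 = -(-102 - 171)/2 = -1/2*(-273) = 273/2 ≈ 136.50)
w*(K(F(1, 4), v(-2)) + n(-3)) + B(-1, 2) = 273*((-2 + 1) - 6*(-3))/2 + 0 = 273*(-1 + 18)/2 + 0 = (273/2)*17 + 0 = 4641/2 + 0 = 4641/2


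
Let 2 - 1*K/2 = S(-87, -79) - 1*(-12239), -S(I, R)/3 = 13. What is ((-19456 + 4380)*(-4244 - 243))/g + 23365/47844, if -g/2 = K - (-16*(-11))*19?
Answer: 404719011041/331798140 ≈ 1219.8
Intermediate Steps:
S(I, R) = -39 (S(I, R) = -3*13 = -39)
K = -24396 (K = 4 - 2*(-39 - 1*(-12239)) = 4 - 2*(-39 + 12239) = 4 - 2*12200 = 4 - 24400 = -24396)
g = 55480 (g = -2*(-24396 - (-16*(-11))*19) = -2*(-24396 - 176*19) = -2*(-24396 - 1*3344) = -2*(-24396 - 3344) = -2*(-27740) = 55480)
((-19456 + 4380)*(-4244 - 243))/g + 23365/47844 = ((-19456 + 4380)*(-4244 - 243))/55480 + 23365/47844 = -15076*(-4487)*(1/55480) + 23365*(1/47844) = 67646012*(1/55480) + 23365/47844 = 16911503/13870 + 23365/47844 = 404719011041/331798140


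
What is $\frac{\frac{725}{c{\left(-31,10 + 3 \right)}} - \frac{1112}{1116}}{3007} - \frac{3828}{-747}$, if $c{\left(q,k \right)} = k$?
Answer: $\frac{4655339651}{905230287} \approx 5.1427$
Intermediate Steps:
$\frac{\frac{725}{c{\left(-31,10 + 3 \right)}} - \frac{1112}{1116}}{3007} - \frac{3828}{-747} = \frac{\frac{725}{10 + 3} - \frac{1112}{1116}}{3007} - \frac{3828}{-747} = \left(\frac{725}{13} - \frac{278}{279}\right) \frac{1}{3007} - - \frac{1276}{249} = \left(725 \cdot \frac{1}{13} - \frac{278}{279}\right) \frac{1}{3007} + \frac{1276}{249} = \left(\frac{725}{13} - \frac{278}{279}\right) \frac{1}{3007} + \frac{1276}{249} = \frac{198661}{3627} \cdot \frac{1}{3007} + \frac{1276}{249} = \frac{198661}{10906389} + \frac{1276}{249} = \frac{4655339651}{905230287}$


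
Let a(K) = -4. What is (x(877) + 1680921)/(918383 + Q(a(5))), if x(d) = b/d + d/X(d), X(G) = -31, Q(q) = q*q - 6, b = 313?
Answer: 2176116181/1188969071 ≈ 1.8303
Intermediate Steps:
Q(q) = -6 + q**2 (Q(q) = q**2 - 6 = -6 + q**2)
x(d) = 313/d - d/31 (x(d) = 313/d + d/(-31) = 313/d + d*(-1/31) = 313/d - d/31)
(x(877) + 1680921)/(918383 + Q(a(5))) = ((313/877 - 1/31*877) + 1680921)/(918383 + (-6 + (-4)**2)) = ((313*(1/877) - 877/31) + 1680921)/(918383 + (-6 + 16)) = ((313/877 - 877/31) + 1680921)/(918383 + 10) = (-759426/27187 + 1680921)/918393 = (45698439801/27187)*(1/918393) = 2176116181/1188969071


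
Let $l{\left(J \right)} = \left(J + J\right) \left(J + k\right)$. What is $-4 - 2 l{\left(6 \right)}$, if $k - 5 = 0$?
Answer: $-268$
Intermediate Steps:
$k = 5$ ($k = 5 + 0 = 5$)
$l{\left(J \right)} = 2 J \left(5 + J\right)$ ($l{\left(J \right)} = \left(J + J\right) \left(J + 5\right) = 2 J \left(5 + J\right)$)
$-4 - 2 l{\left(6 \right)} = -4 - 2 \cdot 2 \cdot 6 \left(5 + 6\right) = -4 - 2 \cdot 2 \cdot 6 \cdot 11 = -4 - 264 = -268$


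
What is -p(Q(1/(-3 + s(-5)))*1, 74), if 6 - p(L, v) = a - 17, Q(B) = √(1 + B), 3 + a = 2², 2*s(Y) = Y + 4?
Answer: -22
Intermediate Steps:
s(Y) = 2 + Y/2 (s(Y) = (Y + 4)/2 = (4 + Y)/2 = 2 + Y/2)
a = 1 (a = -3 + 2² = -3 + 4 = 1)
p(L, v) = 22 (p(L, v) = 6 - (1 - 17) = 6 - 1*(-16) = 6 + 16 = 22)
-p(Q(1/(-3 + s(-5)))*1, 74) = -1*22 = -22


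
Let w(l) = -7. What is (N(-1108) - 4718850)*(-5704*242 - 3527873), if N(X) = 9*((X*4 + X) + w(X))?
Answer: 23406287158293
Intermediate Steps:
N(X) = -63 + 45*X (N(X) = 9*((X*4 + X) - 7) = 9*((4*X + X) - 7) = 9*(5*X - 7) = 9*(-7 + 5*X) = -63 + 45*X)
(N(-1108) - 4718850)*(-5704*242 - 3527873) = ((-63 + 45*(-1108)) - 4718850)*(-5704*242 - 3527873) = ((-63 - 49860) - 4718850)*(-1380368 - 3527873) = (-49923 - 4718850)*(-4908241) = -4768773*(-4908241) = 23406287158293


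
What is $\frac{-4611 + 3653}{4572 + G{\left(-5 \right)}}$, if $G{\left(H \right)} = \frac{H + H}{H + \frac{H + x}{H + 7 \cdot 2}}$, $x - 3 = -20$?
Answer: $- \frac{32093}{153207} \approx -0.20947$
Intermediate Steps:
$x = -17$ ($x = 3 - 20 = -17$)
$G{\left(H \right)} = \frac{2 H}{H + \frac{-17 + H}{14 + H}}$ ($G{\left(H \right)} = \frac{H + H}{H + \frac{H - 17}{H + 7 \cdot 2}} = \frac{2 H}{H + \frac{-17 + H}{H + 14}} = \frac{2 H}{H + \frac{-17 + H}{14 + H}}$)
$\frac{-4611 + 3653}{4572 + G{\left(-5 \right)}} = \frac{-4611 + 3653}{4572 + 2 \left(-5\right) \frac{1}{-17 + \left(-5\right)^{2} + 15 \left(-5\right)} \left(14 - 5\right)} = - \frac{958}{4572 + 2 \left(-5\right) \frac{1}{-17 + 25 - 75} \cdot 9} = - \frac{958}{4572 + 2 \left(-5\right) \frac{1}{-67} \cdot 9} = - \frac{958}{4572 + 2 \left(-5\right) \left(- \frac{1}{67}\right) 9} = - \frac{958}{4572 + \frac{90}{67}} = - \frac{958}{\frac{306414}{67}} = \left(-958\right) \frac{67}{306414} = - \frac{32093}{153207}$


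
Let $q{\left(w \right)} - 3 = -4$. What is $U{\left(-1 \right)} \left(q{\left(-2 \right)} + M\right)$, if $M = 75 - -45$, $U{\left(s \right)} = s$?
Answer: $-119$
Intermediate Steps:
$M = 120$ ($M = 75 + 45 = 120$)
$q{\left(w \right)} = -1$ ($q{\left(w \right)} = 3 - 4 = -1$)
$U{\left(-1 \right)} \left(q{\left(-2 \right)} + M\right) = - (-1 + 120) = \left(-1\right) 119 = -119$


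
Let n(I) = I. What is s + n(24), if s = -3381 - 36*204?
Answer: -10701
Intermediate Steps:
s = -10725 (s = -3381 - 1*7344 = -3381 - 7344 = -10725)
s + n(24) = -10725 + 24 = -10701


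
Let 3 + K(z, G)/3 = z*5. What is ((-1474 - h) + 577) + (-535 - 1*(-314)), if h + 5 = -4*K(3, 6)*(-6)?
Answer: -1977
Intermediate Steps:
K(z, G) = -9 + 15*z (K(z, G) = -9 + 3*(z*5) = -9 + 3*(5*z) = -9 + 15*z)
h = 859 (h = -5 - 4*(-9 + 15*3)*(-6) = -5 - 4*(-9 + 45)*(-6) = -5 - 4*36*(-6) = -5 - 144*(-6) = -5 + 864 = 859)
((-1474 - h) + 577) + (-535 - 1*(-314)) = ((-1474 - 1*859) + 577) + (-535 - 1*(-314)) = ((-1474 - 859) + 577) + (-535 + 314) = (-2333 + 577) - 221 = -1756 - 221 = -1977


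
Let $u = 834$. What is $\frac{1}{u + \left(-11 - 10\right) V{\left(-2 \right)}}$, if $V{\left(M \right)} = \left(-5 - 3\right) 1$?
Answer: $\frac{1}{1002} \approx 0.000998$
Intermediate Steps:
$V{\left(M \right)} = -8$ ($V{\left(M \right)} = \left(-5 - 3\right) 1 = \left(-8\right) 1 = -8$)
$\frac{1}{u + \left(-11 - 10\right) V{\left(-2 \right)}} = \frac{1}{834 + \left(-11 - 10\right) \left(-8\right)} = \frac{1}{834 - -168} = \frac{1}{834 + 168} = \frac{1}{1002}$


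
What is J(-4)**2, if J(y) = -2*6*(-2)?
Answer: 576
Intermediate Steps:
J(y) = 24 (J(y) = -12*(-2) = 24)
J(-4)**2 = 24**2 = 576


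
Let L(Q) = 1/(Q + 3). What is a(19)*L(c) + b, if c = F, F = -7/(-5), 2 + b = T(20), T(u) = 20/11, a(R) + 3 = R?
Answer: 38/11 ≈ 3.4545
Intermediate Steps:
a(R) = -3 + R
T(u) = 20/11 (T(u) = 20*(1/11) = 20/11)
b = -2/11 (b = -2 + 20/11 = -2/11 ≈ -0.18182)
F = 7/5 (F = -7*(-⅕) = 7/5 ≈ 1.4000)
c = 7/5 ≈ 1.4000
L(Q) = 1/(3 + Q)
a(19)*L(c) + b = (-3 + 19)/(3 + 7/5) - 2/11 = 16/(22/5) - 2/11 = 16*(5/22) - 2/11 = 40/11 - 2/11 = 38/11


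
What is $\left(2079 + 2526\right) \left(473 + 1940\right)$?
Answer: $11111865$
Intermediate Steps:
$\left(2079 + 2526\right) \left(473 + 1940\right) = 4605 \cdot 2413 = 11111865$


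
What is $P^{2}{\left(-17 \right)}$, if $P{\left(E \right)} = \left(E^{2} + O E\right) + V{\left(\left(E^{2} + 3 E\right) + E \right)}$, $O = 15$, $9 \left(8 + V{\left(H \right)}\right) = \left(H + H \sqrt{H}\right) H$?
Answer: $\frac{176530440242}{27} + \frac{4793744150 \sqrt{221}}{81} \approx 7.418 \cdot 10^{9}$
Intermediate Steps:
$V{\left(H \right)} = -8 + \frac{H \left(H + H^{\frac{3}{2}}\right)}{9}$ ($V{\left(H \right)} = -8 + \frac{\left(H + H \sqrt{H}\right) H}{9} = -8 + \frac{\left(H + H^{\frac{3}{2}}\right) H}{9} = -8 + \frac{H \left(H + H^{\frac{3}{2}}\right)}{9}$)
$P{\left(E \right)} = -8 + E^{2} + 15 E + \frac{\left(E^{2} + 4 E\right)^{2}}{9} + \frac{\left(E^{2} + 4 E\right)^{\frac{5}{2}}}{9}$ ($P{\left(E \right)} = \left(E^{2} + 15 E\right) + \left(-8 + \frac{\left(\left(E^{2} + 3 E\right) + E\right)^{2}}{9} + \frac{\left(\left(E^{2} + 3 E\right) + E\right)^{\frac{5}{2}}}{9}\right) = \left(E^{2} + 15 E\right) + \left(-8 + \frac{\left(E^{2} + 4 E\right)^{2}}{9} + \frac{\left(E^{2} + 4 E\right)^{\frac{5}{2}}}{9}\right) = -8 + E^{2} + 15 E + \frac{\left(E^{2} + 4 E\right)^{2}}{9} + \frac{\left(E^{2} + 4 E\right)^{\frac{5}{2}}}{9}$)
$P^{2}{\left(-17 \right)} = \left(-8 + \left(-17\right)^{2} + 15 \left(-17\right) + \frac{\left(- 17 \left(4 - 17\right)\right)^{\frac{5}{2}}}{9} + \frac{\left(-17\right)^{2} \left(4 - 17\right)^{2}}{9}\right)^{2} = \left(-8 + 289 - 255 + \frac{\left(\left(-17\right) \left(-13\right)\right)^{\frac{5}{2}}}{9} + \frac{1}{9} \cdot 289 \left(-13\right)^{2}\right)^{2} = \left(-8 + 289 - 255 + \frac{221^{\frac{5}{2}}}{9} + \frac{1}{9} \cdot 289 \cdot 169\right)^{2} = \left(-8 + 289 - 255 + \frac{48841 \sqrt{221}}{9} + \frac{48841}{9}\right)^{2} = \left(\frac{49075}{9} + \frac{48841 \sqrt{221}}{9}\right)^{2}$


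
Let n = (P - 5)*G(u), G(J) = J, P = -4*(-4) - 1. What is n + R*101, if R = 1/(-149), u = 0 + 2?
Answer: 2879/149 ≈ 19.322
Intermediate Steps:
u = 2
P = 15 (P = 16 - 1 = 15)
R = -1/149 ≈ -0.0067114
n = 20 (n = (15 - 5)*2 = 10*2 = 20)
n + R*101 = 20 - 1/149*101 = 20 - 101/149 = 2879/149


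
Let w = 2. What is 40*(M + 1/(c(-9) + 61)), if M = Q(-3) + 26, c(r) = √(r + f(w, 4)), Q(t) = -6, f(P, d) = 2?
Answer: 373105/466 - 5*I*√7/466 ≈ 800.65 - 0.028388*I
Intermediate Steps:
c(r) = √(2 + r) (c(r) = √(r + 2) = √(2 + r))
M = 20 (M = -6 + 26 = 20)
40*(M + 1/(c(-9) + 61)) = 40*(20 + 1/(√(2 - 9) + 61)) = 40*(20 + 1/(√(-7) + 61)) = 40*(20 + 1/(I*√7 + 61)) = 40*(20 + 1/(61 + I*√7)) = 800 + 40/(61 + I*√7)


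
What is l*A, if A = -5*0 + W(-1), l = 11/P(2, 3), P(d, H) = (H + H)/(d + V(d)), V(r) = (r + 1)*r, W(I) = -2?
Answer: -88/3 ≈ -29.333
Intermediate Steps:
V(r) = r*(1 + r) (V(r) = (1 + r)*r = r*(1 + r))
P(d, H) = 2*H/(d + d*(1 + d)) (P(d, H) = (H + H)/(d + d*(1 + d)) = (2*H)/(d + d*(1 + d)) = 2*H/(d + d*(1 + d)))
l = 44/3 (l = 11/((2*3/(2*(2 + 2)))) = 11/((2*3*(1/2)/4)) = 11/((2*3*(1/2)*(1/4))) = 11/(3/4) = 11*(4/3) = 44/3 ≈ 14.667)
A = -2 (A = -5*0 - 2 = 0 - 2 = -2)
l*A = (44/3)*(-2) = -88/3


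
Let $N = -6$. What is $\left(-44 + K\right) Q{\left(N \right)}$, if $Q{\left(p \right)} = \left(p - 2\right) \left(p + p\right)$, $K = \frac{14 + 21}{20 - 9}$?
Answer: $- \frac{43104}{11} \approx -3918.5$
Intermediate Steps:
$K = \frac{35}{11} \approx 3.1818$
$Q{\left(p \right)} = 2 p \left(-2 + p\right)$ ($Q{\left(p \right)} = \left(-2 + p\right) 2 p = 2 p \left(-2 + p\right)$)
$\left(-44 + K\right) Q{\left(N \right)} = \left(-44 + \frac{35}{11}\right) 2 \left(-6\right) \left(-2 - 6\right) = - \frac{449 \cdot 2 \left(-6\right) \left(-8\right)}{11} = \left(- \frac{449}{11}\right) 96 = - \frac{43104}{11}$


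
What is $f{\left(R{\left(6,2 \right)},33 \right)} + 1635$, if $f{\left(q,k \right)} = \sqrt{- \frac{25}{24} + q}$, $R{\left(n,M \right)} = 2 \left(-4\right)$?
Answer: $1635 + \frac{i \sqrt{1302}}{12} \approx 1635.0 + 3.0069 i$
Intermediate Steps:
$R{\left(n,M \right)} = -8$
$f{\left(q,k \right)} = \sqrt{- \frac{25}{24} + q}$ ($f{\left(q,k \right)} = \sqrt{\left(-25\right) \frac{1}{24} + q} = \sqrt{- \frac{25}{24} + q}$)
$f{\left(R{\left(6,2 \right)},33 \right)} + 1635 = \frac{\sqrt{-150 + 144 \left(-8\right)}}{12} + 1635 = \frac{\sqrt{-150 - 1152}}{12} + 1635 = \frac{\sqrt{-1302}}{12} + 1635 = \frac{i \sqrt{1302}}{12} + 1635 = 1635 + \frac{i \sqrt{1302}}{12}$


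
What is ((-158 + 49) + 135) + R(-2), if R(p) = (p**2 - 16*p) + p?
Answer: 60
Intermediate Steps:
R(p) = p**2 - 15*p
((-158 + 49) + 135) + R(-2) = ((-158 + 49) + 135) - 2*(-15 - 2) = (-109 + 135) - 2*(-17) = 26 + 34 = 60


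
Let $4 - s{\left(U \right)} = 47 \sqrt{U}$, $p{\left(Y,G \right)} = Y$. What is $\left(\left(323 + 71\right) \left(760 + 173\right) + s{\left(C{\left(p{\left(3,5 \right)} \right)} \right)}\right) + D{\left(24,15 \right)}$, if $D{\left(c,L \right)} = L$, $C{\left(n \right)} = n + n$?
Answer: $367621 - 47 \sqrt{6} \approx 3.6751 \cdot 10^{5}$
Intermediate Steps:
$C{\left(n \right)} = 2 n$
$s{\left(U \right)} = 4 - 47 \sqrt{U}$
$\left(\left(323 + 71\right) \left(760 + 173\right) + s{\left(C{\left(p{\left(3,5 \right)} \right)} \right)}\right) + D{\left(24,15 \right)} = \left(\left(323 + 71\right) \left(760 + 173\right) + \left(4 - 47 \sqrt{2 \cdot 3}\right)\right) + 15 = \left(394 \cdot 933 + \left(4 - 47 \sqrt{6}\right)\right) + 15 = \left(367602 + \left(4 - 47 \sqrt{6}\right)\right) + 15 = \left(367606 - 47 \sqrt{6}\right) + 15 = 367621 - 47 \sqrt{6}$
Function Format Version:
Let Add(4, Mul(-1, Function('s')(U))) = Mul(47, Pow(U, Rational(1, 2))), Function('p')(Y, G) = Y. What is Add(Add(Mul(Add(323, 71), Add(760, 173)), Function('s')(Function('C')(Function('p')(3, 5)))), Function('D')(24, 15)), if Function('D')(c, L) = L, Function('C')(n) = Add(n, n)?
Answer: Add(367621, Mul(-47, Pow(6, Rational(1, 2)))) ≈ 3.6751e+5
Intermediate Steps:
Function('C')(n) = Mul(2, n)
Function('s')(U) = Add(4, Mul(-47, Pow(U, Rational(1, 2)))) (Function('s')(U) = Add(4, Mul(-1, Mul(47, Pow(U, Rational(1, 2))))) = Add(4, Mul(-47, Pow(U, Rational(1, 2)))))
Add(Add(Mul(Add(323, 71), Add(760, 173)), Function('s')(Function('C')(Function('p')(3, 5)))), Function('D')(24, 15)) = Add(Add(Mul(Add(323, 71), Add(760, 173)), Add(4, Mul(-47, Pow(Mul(2, 3), Rational(1, 2))))), 15) = Add(Add(Mul(394, 933), Add(4, Mul(-47, Pow(6, Rational(1, 2))))), 15) = Add(Add(367602, Add(4, Mul(-47, Pow(6, Rational(1, 2))))), 15) = Add(Add(367606, Mul(-47, Pow(6, Rational(1, 2)))), 15) = Add(367621, Mul(-47, Pow(6, Rational(1, 2))))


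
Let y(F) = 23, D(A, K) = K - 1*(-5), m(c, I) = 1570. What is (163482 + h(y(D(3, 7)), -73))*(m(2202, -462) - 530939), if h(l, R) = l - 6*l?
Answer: -86481425423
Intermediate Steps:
D(A, K) = 5 + K (D(A, K) = K + 5 = 5 + K)
h(l, R) = -5*l
(163482 + h(y(D(3, 7)), -73))*(m(2202, -462) - 530939) = (163482 - 5*23)*(1570 - 530939) = (163482 - 115)*(-529369) = 163367*(-529369) = -86481425423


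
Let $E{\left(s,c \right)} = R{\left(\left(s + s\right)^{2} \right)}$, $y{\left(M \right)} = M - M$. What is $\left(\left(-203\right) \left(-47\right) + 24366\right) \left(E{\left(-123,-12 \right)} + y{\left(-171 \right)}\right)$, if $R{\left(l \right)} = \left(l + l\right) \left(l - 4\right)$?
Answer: $248331083436288$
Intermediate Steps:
$R{\left(l \right)} = 2 l \left(-4 + l\right)$
$y{\left(M \right)} = 0$
$E{\left(s,c \right)} = 8 s^{2} \left(-4 + 4 s^{2}\right)$ ($E{\left(s,c \right)} = 2 \left(s + s\right)^{2} \left(-4 + \left(s + s\right)^{2}\right) = 2 \left(2 s\right)^{2} \left(-4 + \left(2 s\right)^{2}\right) = 2 \cdot 4 s^{2} \left(-4 + 4 s^{2}\right) = 8 s^{2} \left(-4 + 4 s^{2}\right)$)
$\left(\left(-203\right) \left(-47\right) + 24366\right) \left(E{\left(-123,-12 \right)} + y{\left(-171 \right)}\right) = \left(\left(-203\right) \left(-47\right) + 24366\right) \left(32 \left(-123\right)^{2} \left(-1 + \left(-123\right)^{2}\right) + 0\right) = \left(9541 + 24366\right) \left(32 \cdot 15129 \left(-1 + 15129\right) + 0\right) = 33907 \left(32 \cdot 15129 \cdot 15128 + 0\right) = 33907 \left(7323888384 + 0\right) = 33907 \cdot 7323888384 = 248331083436288$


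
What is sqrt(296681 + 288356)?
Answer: sqrt(585037) ≈ 764.88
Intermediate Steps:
sqrt(296681 + 288356) = sqrt(585037)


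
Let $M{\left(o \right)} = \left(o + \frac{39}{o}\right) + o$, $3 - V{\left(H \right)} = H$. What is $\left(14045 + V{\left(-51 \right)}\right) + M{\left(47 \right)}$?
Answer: $\frac{667110}{47} \approx 14194.0$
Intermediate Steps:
$V{\left(H \right)} = 3 - H$
$M{\left(o \right)} = 2 o + \frac{39}{o}$
$\left(14045 + V{\left(-51 \right)}\right) + M{\left(47 \right)} = \left(14045 + \left(3 - -51\right)\right) + \left(2 \cdot 47 + \frac{39}{47}\right) = \left(14045 + \left(3 + 51\right)\right) + \left(94 + 39 \cdot \frac{1}{47}\right) = \left(14045 + 54\right) + \left(94 + \frac{39}{47}\right) = 14099 + \frac{4457}{47} = \frac{667110}{47}$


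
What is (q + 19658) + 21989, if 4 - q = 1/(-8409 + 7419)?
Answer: 41234491/990 ≈ 41651.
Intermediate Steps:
q = 3961/990 (q = 4 - 1/(-8409 + 7419) = 4 - 1/(-990) = 4 - 1*(-1/990) = 4 + 1/990 = 3961/990 ≈ 4.0010)
(q + 19658) + 21989 = (3961/990 + 19658) + 21989 = 19465381/990 + 21989 = 41234491/990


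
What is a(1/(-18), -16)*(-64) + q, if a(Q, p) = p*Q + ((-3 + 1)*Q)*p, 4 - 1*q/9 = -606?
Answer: 49922/9 ≈ 5546.9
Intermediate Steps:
q = 5490 (q = 36 - 9*(-606) = 36 + 5454 = 5490)
a(Q, p) = -Q*p (a(Q, p) = Q*p + (-2*Q)*p = Q*p - 2*Q*p = -Q*p)
a(1/(-18), -16)*(-64) + q = -1*(-16)/(-18)*(-64) + 5490 = -1*(-1/18)*(-16)*(-64) + 5490 = -8/9*(-64) + 5490 = 512/9 + 5490 = 49922/9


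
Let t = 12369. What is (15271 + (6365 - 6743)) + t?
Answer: 27262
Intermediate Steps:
(15271 + (6365 - 6743)) + t = (15271 + (6365 - 6743)) + 12369 = (15271 - 378) + 12369 = 14893 + 12369 = 27262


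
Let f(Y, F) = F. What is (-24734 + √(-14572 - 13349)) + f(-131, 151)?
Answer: -24583 + I*√27921 ≈ -24583.0 + 167.1*I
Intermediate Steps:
(-24734 + √(-14572 - 13349)) + f(-131, 151) = (-24734 + √(-14572 - 13349)) + 151 = (-24734 + √(-27921)) + 151 = (-24734 + I*√27921) + 151 = -24583 + I*√27921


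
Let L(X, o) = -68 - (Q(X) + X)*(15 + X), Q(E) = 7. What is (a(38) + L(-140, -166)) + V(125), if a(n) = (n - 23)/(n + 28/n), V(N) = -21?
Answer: -12301219/736 ≈ -16714.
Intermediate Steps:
L(X, o) = -68 - (7 + X)*(15 + X)
a(n) = (-23 + n)/(n + 28/n)
(a(38) + L(-140, -166)) + V(125) = (38*(-23 + 38)/(28 + 38²) + (-173 - 1*(-140)² - 22*(-140))) - 21 = (38*15/(28 + 1444) + (-173 - 1*19600 + 3080)) - 21 = (38*15/1472 + (-173 - 19600 + 3080)) - 21 = (38*(1/1472)*15 - 16693) - 21 = (285/736 - 16693) - 21 = -12285763/736 - 21 = -12301219/736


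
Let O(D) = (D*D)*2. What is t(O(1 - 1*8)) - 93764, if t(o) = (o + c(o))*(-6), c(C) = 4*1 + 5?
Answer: -94406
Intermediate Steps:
c(C) = 9 (c(C) = 4 + 5 = 9)
O(D) = 2*D² (O(D) = D²*2 = 2*D²)
t(o) = -54 - 6*o (t(o) = (o + 9)*(-6) = (9 + o)*(-6) = -54 - 6*o)
t(O(1 - 1*8)) - 93764 = (-54 - 12*(1 - 1*8)²) - 93764 = (-54 - 12*(1 - 8)²) - 93764 = (-54 - 12*(-7)²) - 93764 = (-54 - 12*49) - 93764 = (-54 - 6*98) - 93764 = (-54 - 588) - 93764 = -642 - 93764 = -94406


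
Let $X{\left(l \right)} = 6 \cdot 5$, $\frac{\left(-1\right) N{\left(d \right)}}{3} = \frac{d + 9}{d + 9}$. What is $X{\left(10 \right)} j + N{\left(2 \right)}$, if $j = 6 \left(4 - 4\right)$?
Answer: $-3$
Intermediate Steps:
$j = 0$ ($j = 6 \cdot 0 = 0$)
$N{\left(d \right)} = -3$ ($N{\left(d \right)} = - 3 \frac{d + 9}{d + 9} = - 3 \frac{9 + d}{9 + d} = \left(-3\right) 1 = -3$)
$X{\left(l \right)} = 30$
$X{\left(10 \right)} j + N{\left(2 \right)} = 30 \cdot 0 - 3 = 0 - 3 = -3$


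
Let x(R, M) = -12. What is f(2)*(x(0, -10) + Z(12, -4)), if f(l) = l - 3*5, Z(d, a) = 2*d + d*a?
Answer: 468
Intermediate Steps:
Z(d, a) = 2*d + a*d
f(l) = -15 + l (f(l) = l - 15 = -15 + l)
f(2)*(x(0, -10) + Z(12, -4)) = (-15 + 2)*(-12 + 12*(2 - 4)) = -13*(-12 + 12*(-2)) = -13*(-12 - 24) = -13*(-36) = 468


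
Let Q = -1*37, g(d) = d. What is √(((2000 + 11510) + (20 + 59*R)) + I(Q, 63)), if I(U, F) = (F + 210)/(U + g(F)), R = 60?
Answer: √68322/2 ≈ 130.69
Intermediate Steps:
Q = -37
I(U, F) = (210 + F)/(F + U) (I(U, F) = (F + 210)/(U + F) = (210 + F)/(F + U))
√(((2000 + 11510) + (20 + 59*R)) + I(Q, 63)) = √(((2000 + 11510) + (20 + 59*60)) + (210 + 63)/(63 - 37)) = √((13510 + (20 + 3540)) + 273/26) = √((13510 + 3560) + (1/26)*273) = √(17070 + 21/2) = √(34161/2) = √68322/2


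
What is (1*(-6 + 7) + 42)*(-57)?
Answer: -2451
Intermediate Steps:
(1*(-6 + 7) + 42)*(-57) = (1*1 + 42)*(-57) = (1 + 42)*(-57) = 43*(-57) = -2451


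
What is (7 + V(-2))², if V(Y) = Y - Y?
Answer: 49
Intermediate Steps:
V(Y) = 0
(7 + V(-2))² = (7 + 0)² = 7² = 49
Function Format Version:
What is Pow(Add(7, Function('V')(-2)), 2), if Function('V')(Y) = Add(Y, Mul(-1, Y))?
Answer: 49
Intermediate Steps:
Function('V')(Y) = 0
Pow(Add(7, Function('V')(-2)), 2) = Pow(Add(7, 0), 2) = Pow(7, 2) = 49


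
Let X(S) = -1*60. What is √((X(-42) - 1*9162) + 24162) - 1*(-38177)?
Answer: 38177 + 6*√415 ≈ 38299.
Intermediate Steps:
X(S) = -60
√((X(-42) - 1*9162) + 24162) - 1*(-38177) = √((-60 - 1*9162) + 24162) - 1*(-38177) = √((-60 - 9162) + 24162) + 38177 = √(-9222 + 24162) + 38177 = √14940 + 38177 = 6*√415 + 38177 = 38177 + 6*√415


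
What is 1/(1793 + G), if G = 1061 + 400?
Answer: 1/3254 ≈ 0.00030731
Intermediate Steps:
G = 1461
1/(1793 + G) = 1/(1793 + 1461) = 1/3254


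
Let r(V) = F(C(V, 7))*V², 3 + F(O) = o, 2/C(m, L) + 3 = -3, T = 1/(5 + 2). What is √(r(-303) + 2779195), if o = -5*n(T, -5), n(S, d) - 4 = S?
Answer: √29498497/7 ≈ 775.89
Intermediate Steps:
T = ⅐ (T = 1/7 = ⅐ ≈ 0.14286)
n(S, d) = 4 + S
C(m, L) = -⅓ (C(m, L) = 2/(-3 - 3) = 2/(-6) = 2*(-⅙) = -⅓)
o = -145/7 (o = -5*(4 + ⅐) = -5*29/7 = -145/7 ≈ -20.714)
F(O) = -166/7 (F(O) = -3 - 145/7 = -166/7)
r(V) = -166*V²/7
√(r(-303) + 2779195) = √(-166/7*(-303)² + 2779195) = √(-166/7*91809 + 2779195) = √(-15240294/7 + 2779195) = √(4214071/7) = √29498497/7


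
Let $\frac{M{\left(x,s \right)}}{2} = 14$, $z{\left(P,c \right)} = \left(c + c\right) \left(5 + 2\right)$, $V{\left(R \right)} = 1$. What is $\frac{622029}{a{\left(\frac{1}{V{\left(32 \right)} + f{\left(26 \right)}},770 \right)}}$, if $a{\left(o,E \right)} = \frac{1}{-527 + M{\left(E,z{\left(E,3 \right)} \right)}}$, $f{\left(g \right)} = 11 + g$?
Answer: $-310392471$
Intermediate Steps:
$z{\left(P,c \right)} = 14 c$ ($z{\left(P,c \right)} = 2 c 7 = 14 c$)
$M{\left(x,s \right)} = 28$ ($M{\left(x,s \right)} = 2 \cdot 14 = 28$)
$a{\left(o,E \right)} = - \frac{1}{499}$ ($a{\left(o,E \right)} = \frac{1}{-527 + 28} = \frac{1}{-499} = - \frac{1}{499}$)
$\frac{622029}{a{\left(\frac{1}{V{\left(32 \right)} + f{\left(26 \right)}},770 \right)}} = \frac{622029}{- \frac{1}{499}} = 622029 \left(-499\right) = -310392471$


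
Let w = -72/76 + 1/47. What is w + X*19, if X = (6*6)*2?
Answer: 1220797/893 ≈ 1367.1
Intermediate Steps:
X = 72 (X = 36*2 = 72)
w = -827/893 (w = -72*1/76 + 1*(1/47) = -18/19 + 1/47 = -827/893 ≈ -0.92609)
w + X*19 = -827/893 + 72*19 = -827/893 + 1368 = 1220797/893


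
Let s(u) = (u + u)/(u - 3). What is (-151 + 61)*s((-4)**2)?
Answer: -2880/13 ≈ -221.54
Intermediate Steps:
s(u) = 2*u/(-3 + u) (s(u) = (2*u)/(-3 + u) = 2*u/(-3 + u))
(-151 + 61)*s((-4)**2) = (-151 + 61)*(2*(-4)**2/(-3 + (-4)**2)) = -180*16/(-3 + 16) = -180*16/13 = -90*32/13 = -2880/13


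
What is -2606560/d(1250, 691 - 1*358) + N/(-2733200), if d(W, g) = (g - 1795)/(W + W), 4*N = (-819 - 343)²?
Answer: 8905311993242909/1997969200 ≈ 4.4572e+6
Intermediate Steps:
N = 337561 (N = (-819 - 343)²/4 = (¼)*(-1162)² = (¼)*1350244 = 337561)
d(W, g) = (-1795 + g)/(2*W) (d(W, g) = (-1795 + g)/((2*W)) = (-1795 + g)*(1/(2*W)) = (-1795 + g)/(2*W))
-2606560/d(1250, 691 - 1*358) + N/(-2733200) = -2606560*2500/(-1795 + (691 - 1*358)) + 337561/(-2733200) = -2606560*2500/(-1795 + (691 - 358)) + 337561*(-1/2733200) = -2606560*2500/(-1795 + 333) - 337561/2733200 = -2606560/((½)*(1/1250)*(-1462)) - 337561/2733200 = -2606560/(-731/1250) - 337561/2733200 = -2606560*(-1250/731) - 337561/2733200 = 3258200000/731 - 337561/2733200 = 8905311993242909/1997969200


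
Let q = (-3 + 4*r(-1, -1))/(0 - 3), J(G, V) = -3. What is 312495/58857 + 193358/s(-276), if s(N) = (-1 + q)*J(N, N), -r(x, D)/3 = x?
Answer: 1897370291/117714 ≈ 16118.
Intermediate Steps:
r(x, D) = -3*x
q = -3 (q = (-3 + 4*(-3*(-1)))/(0 - 3) = (-3 + 4*3)/(-3) = (-3 + 12)*(-⅓) = 9*(-⅓) = -3)
s(N) = 12 (s(N) = (-1 - 3)*(-3) = -4*(-3) = 12)
312495/58857 + 193358/s(-276) = 312495/58857 + 193358/12 = 312495*(1/58857) + 193358*(1/12) = 104165/19619 + 96679/6 = 1897370291/117714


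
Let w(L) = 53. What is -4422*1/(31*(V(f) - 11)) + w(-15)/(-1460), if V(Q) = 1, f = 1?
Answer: 643969/45260 ≈ 14.228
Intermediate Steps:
-4422*1/(31*(V(f) - 11)) + w(-15)/(-1460) = -4422*1/(31*(1 - 11)) + 53/(-1460) = -4422/((-10*31)) + 53*(-1/1460) = -4422/(-310) - 53/1460 = -4422*(-1/310) - 53/1460 = 2211/155 - 53/1460 = 643969/45260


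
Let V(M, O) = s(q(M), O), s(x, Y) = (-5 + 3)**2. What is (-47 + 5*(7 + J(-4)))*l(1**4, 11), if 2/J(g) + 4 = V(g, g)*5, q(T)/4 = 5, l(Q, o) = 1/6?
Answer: -91/48 ≈ -1.8958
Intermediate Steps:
l(Q, o) = 1/6
q(T) = 20 (q(T) = 4*5 = 20)
s(x, Y) = 4 (s(x, Y) = (-2)**2 = 4)
V(M, O) = 4
J(g) = 1/8 (J(g) = 2/(-4 + 4*5) = 2/(-4 + 20) = 2/16 = 2*(1/16) = 1/8)
(-47 + 5*(7 + J(-4)))*l(1**4, 11) = (-47 + 5*(7 + 1/8))*(1/6) = (-47 + 5*(57/8))*(1/6) = (-47 + 285/8)*(1/6) = -91/8*1/6 = -91/48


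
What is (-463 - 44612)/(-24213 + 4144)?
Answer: 45075/20069 ≈ 2.2460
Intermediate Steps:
(-463 - 44612)/(-24213 + 4144) = -45075/(-20069) = -45075*(-1/20069) = 45075/20069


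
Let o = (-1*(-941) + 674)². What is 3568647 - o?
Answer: 960422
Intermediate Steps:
o = 2608225 (o = (941 + 674)² = 1615² = 2608225)
3568647 - o = 3568647 - 1*2608225 = 3568647 - 2608225 = 960422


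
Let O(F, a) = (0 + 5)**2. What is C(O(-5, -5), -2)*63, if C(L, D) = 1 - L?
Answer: -1512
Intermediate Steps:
O(F, a) = 25 (O(F, a) = 5**2 = 25)
C(O(-5, -5), -2)*63 = (1 - 1*25)*63 = (1 - 25)*63 = -24*63 = -1512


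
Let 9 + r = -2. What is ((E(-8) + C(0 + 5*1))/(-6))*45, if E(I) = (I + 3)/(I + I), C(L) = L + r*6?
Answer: 14565/32 ≈ 455.16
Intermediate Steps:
r = -11 (r = -9 - 2 = -11)
C(L) = -66 + L (C(L) = L - 11*6 = L - 66 = -66 + L)
E(I) = (3 + I)/(2*I) (E(I) = (3 + I)/((2*I)) = (3 + I)*(1/(2*I)) = (3 + I)/(2*I))
((E(-8) + C(0 + 5*1))/(-6))*45 = (((½)*(3 - 8)/(-8) + (-66 + (0 + 5*1)))/(-6))*45 = (((½)*(-⅛)*(-5) + (-66 + (0 + 5)))*(-⅙))*45 = ((5/16 + (-66 + 5))*(-⅙))*45 = ((5/16 - 61)*(-⅙))*45 = -971/16*(-⅙)*45 = (971/96)*45 = 14565/32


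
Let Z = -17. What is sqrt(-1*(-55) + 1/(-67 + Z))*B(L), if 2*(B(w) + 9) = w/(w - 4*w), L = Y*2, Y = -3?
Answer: -55*sqrt(96999)/252 ≈ -67.974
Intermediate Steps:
L = -6 (L = -3*2 = -6)
B(w) = -55/6 (B(w) = -9 + (w/(w - 4*w))/2 = -9 + (w/((-3*w)))/2 = -9 + (w*(-1/(3*w)))/2 = -9 + (1/2)*(-1/3) = -9 - 1/6 = -55/6)
sqrt(-1*(-55) + 1/(-67 + Z))*B(L) = sqrt(-1*(-55) + 1/(-67 - 17))*(-55/6) = sqrt(55 + 1/(-84))*(-55/6) = sqrt(55 - 1/84)*(-55/6) = sqrt(4619/84)*(-55/6) = (sqrt(96999)/42)*(-55/6) = -55*sqrt(96999)/252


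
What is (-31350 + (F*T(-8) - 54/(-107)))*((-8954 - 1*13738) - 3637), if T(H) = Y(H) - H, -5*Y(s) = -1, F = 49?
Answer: 435929700593/535 ≈ 8.1482e+8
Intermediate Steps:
Y(s) = ⅕ (Y(s) = -⅕*(-1) = ⅕)
T(H) = ⅕ - H
(-31350 + (F*T(-8) - 54/(-107)))*((-8954 - 1*13738) - 3637) = (-31350 + (49*(⅕ - 1*(-8)) - 54/(-107)))*((-8954 - 1*13738) - 3637) = (-31350 + (49*(⅕ + 8) - 54*(-1/107)))*((-8954 - 13738) - 3637) = (-31350 + (49*(41/5) + 54/107))*(-22692 - 3637) = (-31350 + (2009/5 + 54/107))*(-26329) = (-31350 + 215233/535)*(-26329) = -16557017/535*(-26329) = 435929700593/535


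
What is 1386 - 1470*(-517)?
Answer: 761376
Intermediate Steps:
1386 - 1470*(-517) = 1386 + 759990 = 761376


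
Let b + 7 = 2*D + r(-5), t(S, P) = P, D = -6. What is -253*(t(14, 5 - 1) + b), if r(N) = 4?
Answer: 2783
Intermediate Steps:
b = -15 (b = -7 + (2*(-6) + 4) = -7 + (-12 + 4) = -7 - 8 = -15)
-253*(t(14, 5 - 1) + b) = -253*((5 - 1) - 15) = -253*(4 - 15) = -253*(-11) = 2783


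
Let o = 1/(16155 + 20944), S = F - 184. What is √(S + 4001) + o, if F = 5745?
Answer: 1/37099 + √9562 ≈ 97.786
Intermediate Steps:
S = 5561 (S = 5745 - 184 = 5561)
o = 1/37099 ≈ 2.6955e-5
√(S + 4001) + o = √(5561 + 4001) + 1/37099 = √9562 + 1/37099 = 1/37099 + √9562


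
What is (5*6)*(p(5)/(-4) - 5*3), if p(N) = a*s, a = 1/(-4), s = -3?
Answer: -3645/8 ≈ -455.63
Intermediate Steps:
a = -1/4 ≈ -0.25000
p(N) = 3/4 (p(N) = -1/4*(-3) = 3/4)
(5*6)*(p(5)/(-4) - 5*3) = (5*6)*((3/4)/(-4) - 5*3) = 30*((3/4)*(-1/4) - 15) = 30*(-3/16 - 15) = 30*(-243/16) = -3645/8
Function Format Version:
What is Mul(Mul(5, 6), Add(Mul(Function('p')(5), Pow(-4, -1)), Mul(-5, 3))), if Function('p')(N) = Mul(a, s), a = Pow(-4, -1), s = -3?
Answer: Rational(-3645, 8) ≈ -455.63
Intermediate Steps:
a = Rational(-1, 4) ≈ -0.25000
Function('p')(N) = Rational(3, 4) (Function('p')(N) = Mul(Rational(-1, 4), -3) = Rational(3, 4))
Mul(Mul(5, 6), Add(Mul(Function('p')(5), Pow(-4, -1)), Mul(-5, 3))) = Mul(Mul(5, 6), Add(Mul(Rational(3, 4), Pow(-4, -1)), Mul(-5, 3))) = Mul(30, Add(Mul(Rational(3, 4), Rational(-1, 4)), -15)) = Mul(30, Add(Rational(-3, 16), -15)) = Mul(30, Rational(-243, 16)) = Rational(-3645, 8)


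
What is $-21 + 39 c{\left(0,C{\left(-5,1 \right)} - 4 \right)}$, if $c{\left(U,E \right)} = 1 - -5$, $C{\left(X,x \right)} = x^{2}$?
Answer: $213$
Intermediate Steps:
$c{\left(U,E \right)} = 6$ ($c{\left(U,E \right)} = 1 + 5 = 6$)
$-21 + 39 c{\left(0,C{\left(-5,1 \right)} - 4 \right)} = -21 + 39 \cdot 6 = -21 + 234 = 213$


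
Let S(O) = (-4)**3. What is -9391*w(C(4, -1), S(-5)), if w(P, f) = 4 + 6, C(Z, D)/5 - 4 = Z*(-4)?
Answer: -93910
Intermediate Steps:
S(O) = -64
C(Z, D) = 20 - 20*Z (C(Z, D) = 20 + 5*(Z*(-4)) = 20 + 5*(-4*Z) = 20 - 20*Z)
w(P, f) = 10
-9391*w(C(4, -1), S(-5)) = -9391*10 = -93910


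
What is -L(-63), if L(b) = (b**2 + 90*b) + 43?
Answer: 1658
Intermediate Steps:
L(b) = 43 + b**2 + 90*b
-L(-63) = -(43 + (-63)**2 + 90*(-63)) = -(43 + 3969 - 5670) = -1*(-1658) = 1658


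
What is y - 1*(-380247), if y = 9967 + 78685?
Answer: 468899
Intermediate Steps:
y = 88652
y - 1*(-380247) = 88652 - 1*(-380247) = 88652 + 380247 = 468899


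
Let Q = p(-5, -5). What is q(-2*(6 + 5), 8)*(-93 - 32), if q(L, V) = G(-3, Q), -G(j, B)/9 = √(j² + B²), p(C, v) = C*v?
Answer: 1125*√634 ≈ 28327.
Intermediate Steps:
Q = 25 (Q = -5*(-5) = 25)
G(j, B) = -9*√(B² + j²) (G(j, B) = -9*√(j² + B²) = -9*√(B² + j²))
q(L, V) = -9*√634 (q(L, V) = -9*√(25² + (-3)²) = -9*√(625 + 9) = -9*√634)
q(-2*(6 + 5), 8)*(-93 - 32) = (-9*√634)*(-93 - 32) = -9*√634*(-125) = 1125*√634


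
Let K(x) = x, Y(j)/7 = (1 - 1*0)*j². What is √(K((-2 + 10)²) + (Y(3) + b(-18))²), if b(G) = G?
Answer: √2089 ≈ 45.706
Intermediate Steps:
Y(j) = 7*j² (Y(j) = 7*((1 - 1*0)*j²) = 7*((1 + 0)*j²) = 7*(1*j²) = 7*j²)
√(K((-2 + 10)²) + (Y(3) + b(-18))²) = √((-2 + 10)² + (7*3² - 18)²) = √(8² + (7*9 - 18)²) = √(64 + (63 - 18)²) = √(64 + 45²) = √(64 + 2025) = √2089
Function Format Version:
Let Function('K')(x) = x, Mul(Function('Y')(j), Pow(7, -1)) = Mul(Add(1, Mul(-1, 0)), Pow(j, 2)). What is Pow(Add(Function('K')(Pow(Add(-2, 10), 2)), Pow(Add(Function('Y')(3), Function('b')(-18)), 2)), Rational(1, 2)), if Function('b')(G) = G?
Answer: Pow(2089, Rational(1, 2)) ≈ 45.706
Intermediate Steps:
Function('Y')(j) = Mul(7, Pow(j, 2)) (Function('Y')(j) = Mul(7, Mul(Add(1, Mul(-1, 0)), Pow(j, 2))) = Mul(7, Mul(Add(1, 0), Pow(j, 2))) = Mul(7, Mul(1, Pow(j, 2))) = Mul(7, Pow(j, 2)))
Pow(Add(Function('K')(Pow(Add(-2, 10), 2)), Pow(Add(Function('Y')(3), Function('b')(-18)), 2)), Rational(1, 2)) = Pow(Add(Pow(Add(-2, 10), 2), Pow(Add(Mul(7, Pow(3, 2)), -18), 2)), Rational(1, 2)) = Pow(Add(Pow(8, 2), Pow(Add(Mul(7, 9), -18), 2)), Rational(1, 2)) = Pow(Add(64, Pow(Add(63, -18), 2)), Rational(1, 2)) = Pow(Add(64, Pow(45, 2)), Rational(1, 2)) = Pow(Add(64, 2025), Rational(1, 2)) = Pow(2089, Rational(1, 2))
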